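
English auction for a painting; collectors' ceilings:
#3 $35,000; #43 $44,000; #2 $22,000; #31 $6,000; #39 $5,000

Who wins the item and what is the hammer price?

#43 wins at $35,000

Limits in order: 44,000 (#43) > 35,000 (#3) > 22,000 (#2) > 6,000 (#31) > 5,000 (#39)
Bidding ends when #3 exits at $35,000; #43 takes it.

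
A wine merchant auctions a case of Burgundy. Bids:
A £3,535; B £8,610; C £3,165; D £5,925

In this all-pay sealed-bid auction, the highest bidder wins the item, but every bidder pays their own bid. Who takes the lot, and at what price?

All-pay sealed-bid auction: the highest bidder wins the item, but every bidder pays their own bid.
Bids ranked: 8,610 (B) > 5,925 (D) > 3,535 (A) > 3,165 (C)
B wins with the top bid; all bids are sunk regardless.

B pays £8,610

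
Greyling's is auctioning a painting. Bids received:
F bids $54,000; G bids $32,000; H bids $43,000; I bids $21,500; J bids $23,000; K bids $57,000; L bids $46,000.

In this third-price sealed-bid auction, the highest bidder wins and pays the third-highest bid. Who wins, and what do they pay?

Rule: the highest bidder wins and pays the third-highest bid.
Sorting bids: 57,000 (K) > 54,000 (F) > 46,000 (L) > 43,000 (H) > 32,000 (G) > 23,000 (J) > …
K wins; payment is bid #3 in the ranking = $46,000.

K pays $46,000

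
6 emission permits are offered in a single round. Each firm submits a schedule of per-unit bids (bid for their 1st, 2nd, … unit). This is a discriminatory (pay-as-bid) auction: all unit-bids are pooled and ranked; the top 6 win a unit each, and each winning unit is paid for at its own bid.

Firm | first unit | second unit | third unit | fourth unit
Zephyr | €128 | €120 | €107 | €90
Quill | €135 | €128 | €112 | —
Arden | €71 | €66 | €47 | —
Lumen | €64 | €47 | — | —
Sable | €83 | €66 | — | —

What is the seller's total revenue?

Total revenue: €730

Merging the schedules and taking the best 6: 135 (Quill-1), 128 (Zephyr-1), 128 (Quill-2), 120 (Zephyr-2), 112 (Quill-3), 107 (Zephyr-3)
Next rejected bid: €90 (not a price — pay-as-bid).
Each winning unit pays its own bid.
Revenue = 135 + 128 + 128 + 120 + 112 + 107 = €730.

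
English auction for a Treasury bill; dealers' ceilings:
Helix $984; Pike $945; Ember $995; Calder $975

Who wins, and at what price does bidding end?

Ember wins at $984

Sorting limits: 995 (Ember) > 984 (Helix) > 975 (Calder) > 945 (Pike)
Helix is the last rival to drop out, at $984; Ember remains and wins at that price.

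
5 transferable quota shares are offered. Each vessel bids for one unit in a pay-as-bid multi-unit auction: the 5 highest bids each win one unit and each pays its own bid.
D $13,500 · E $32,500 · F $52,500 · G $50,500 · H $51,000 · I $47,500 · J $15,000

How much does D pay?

D pays $0

Bids ranked high→low: 52,500 (F), 51,000 (H), 50,500 (G), 47,500 (I), 32,500 (E), 15,000 (J), 13,500 (D)
Winners (5 units): F, H, G, I, E.
D does not win → $0.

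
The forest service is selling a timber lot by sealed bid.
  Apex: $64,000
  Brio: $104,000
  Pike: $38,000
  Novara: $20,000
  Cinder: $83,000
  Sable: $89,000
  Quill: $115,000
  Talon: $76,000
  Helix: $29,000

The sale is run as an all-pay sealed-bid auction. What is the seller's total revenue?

Bids ranked: 115,000 (Quill) > 104,000 (Brio) > 89,000 (Sable) > 83,000 (Cinder) > 76,000 (Talon) > 64,000 (Apex) > …
Quill wins with the top bid; all bids are sunk regardless.
Every bidder forfeits their bid regardless of winning.
Revenue = 64,000 + 104,000 + 38,000 + 20,000 + 83,000 + 89,000 + 115,000 + 76,000 + 29,000 = $618,000.

Total revenue: $618,000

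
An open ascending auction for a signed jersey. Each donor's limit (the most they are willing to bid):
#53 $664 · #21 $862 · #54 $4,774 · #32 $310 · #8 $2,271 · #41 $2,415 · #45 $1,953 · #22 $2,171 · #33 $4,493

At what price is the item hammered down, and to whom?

#54 wins at $4,493

Limits in order: 4,774 (#54) > 4,493 (#33) > 2,415 (#41) > 2,271 (#8) > 2,171 (#22) > 1,953 (#45) > …
#33 is the last rival to drop out, at $4,493; #54 remains and wins at that price.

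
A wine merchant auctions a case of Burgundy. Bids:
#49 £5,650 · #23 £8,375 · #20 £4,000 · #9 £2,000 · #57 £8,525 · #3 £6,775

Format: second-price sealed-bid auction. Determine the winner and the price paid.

Sorting bids: 8,525 (#57) > 8,375 (#23) > 6,775 (#3) > 5,650 (#49) > 4,000 (#20) > 2,000 (#9)
#57 is highest; pays the second-highest bid, £8,375.

#57 pays £8,375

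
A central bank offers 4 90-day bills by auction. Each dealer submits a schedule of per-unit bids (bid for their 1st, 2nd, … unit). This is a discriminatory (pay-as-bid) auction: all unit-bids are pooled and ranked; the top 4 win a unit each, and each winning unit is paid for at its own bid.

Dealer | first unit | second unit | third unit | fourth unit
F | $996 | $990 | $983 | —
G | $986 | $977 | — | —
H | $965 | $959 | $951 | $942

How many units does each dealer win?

F 3, G 1

All unit-bids, highest first — top 4: 996 (F-1), 990 (F-2), 986 (G-1), 983 (F-3)
Next rejected bid: $977 (not a price — pay-as-bid).
Allocation: F 3, G 1.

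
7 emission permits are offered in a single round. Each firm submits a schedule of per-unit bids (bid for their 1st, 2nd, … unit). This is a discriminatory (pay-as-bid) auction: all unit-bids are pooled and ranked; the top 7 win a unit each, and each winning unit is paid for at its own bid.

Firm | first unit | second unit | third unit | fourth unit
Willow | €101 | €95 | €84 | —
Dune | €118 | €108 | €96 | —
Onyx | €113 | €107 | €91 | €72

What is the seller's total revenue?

Total revenue: €738

Pooled unit-bids ranked (top 7): 118 (Dune-1), 113 (Onyx-1), 108 (Dune-2), 107 (Onyx-2), 101 (Willow-1), 96 (Dune-3), 95 (Willow-2)
Next rejected bid: €91 (not a price — pay-as-bid).
Each winning unit pays its own bid.
Revenue = 118 + 113 + 108 + 107 + 101 + 96 + 95 = €738.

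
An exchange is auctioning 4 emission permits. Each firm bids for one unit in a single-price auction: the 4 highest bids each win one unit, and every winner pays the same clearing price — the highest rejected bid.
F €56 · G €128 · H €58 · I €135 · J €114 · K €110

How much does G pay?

G pays €58

Bids ranked high→low: 135 (I), 128 (G), 114 (J), 110 (K), 58 (H), 56 (F)
The 4 highest are I, G, J, K.
Clearing price = highest rejected bid = €58.
G wins → pays €58.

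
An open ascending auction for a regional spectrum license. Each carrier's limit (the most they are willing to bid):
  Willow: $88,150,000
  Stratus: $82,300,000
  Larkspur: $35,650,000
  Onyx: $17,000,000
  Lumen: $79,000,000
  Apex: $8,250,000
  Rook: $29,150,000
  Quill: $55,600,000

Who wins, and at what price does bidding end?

Willow wins at $82,300,000

Limits ranked: 88,150,000 (Willow) > 82,300,000 (Stratus) > 79,000,000 (Lumen) > 55,600,000 (Quill) > 35,650,000 (Larkspur) > 29,150,000 (Rook) > …
Once the price passes $82,300,000, only Willow is left; the hammer falls at Stratus's limit of $82,300,000.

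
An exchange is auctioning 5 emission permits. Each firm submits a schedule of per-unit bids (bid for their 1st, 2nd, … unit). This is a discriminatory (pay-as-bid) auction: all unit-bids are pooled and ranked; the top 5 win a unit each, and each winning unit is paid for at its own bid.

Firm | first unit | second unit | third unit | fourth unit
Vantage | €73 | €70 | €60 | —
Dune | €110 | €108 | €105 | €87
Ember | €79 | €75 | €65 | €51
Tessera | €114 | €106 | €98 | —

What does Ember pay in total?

Ember pays €0

Merging the schedules and taking the best 5: 114 (Tessera-1), 110 (Dune-1), 108 (Dune-2), 106 (Tessera-2), 105 (Dune-3)
Next rejected bid: €98 (not a price — pay-as-bid).
Ember wins no units.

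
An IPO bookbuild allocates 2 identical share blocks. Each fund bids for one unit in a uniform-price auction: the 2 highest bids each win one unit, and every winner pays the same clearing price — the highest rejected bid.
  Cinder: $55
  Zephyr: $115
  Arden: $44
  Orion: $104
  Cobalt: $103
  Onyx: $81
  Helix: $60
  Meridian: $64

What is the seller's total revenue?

Bids ranked high→low: 115 (Zephyr), 104 (Orion), 103 (Cobalt), 81 (Onyx), …
Top 2: Zephyr, Orion.
First losing bid is Cobalt's $103, which sets the uniform price.
Total revenue = 2 × $103 = $206.

Total revenue: $206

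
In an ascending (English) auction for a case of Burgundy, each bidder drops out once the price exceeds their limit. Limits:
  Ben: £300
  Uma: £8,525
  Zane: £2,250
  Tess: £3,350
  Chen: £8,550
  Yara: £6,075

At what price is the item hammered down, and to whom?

Limits in order: 8,550 (Chen) > 8,525 (Uma) > 6,075 (Yara) > 3,350 (Tess) > 2,250 (Zane) > 300 (Ben)
Bidding ends when Uma exits at £8,525; Chen takes it.

Chen wins at £8,525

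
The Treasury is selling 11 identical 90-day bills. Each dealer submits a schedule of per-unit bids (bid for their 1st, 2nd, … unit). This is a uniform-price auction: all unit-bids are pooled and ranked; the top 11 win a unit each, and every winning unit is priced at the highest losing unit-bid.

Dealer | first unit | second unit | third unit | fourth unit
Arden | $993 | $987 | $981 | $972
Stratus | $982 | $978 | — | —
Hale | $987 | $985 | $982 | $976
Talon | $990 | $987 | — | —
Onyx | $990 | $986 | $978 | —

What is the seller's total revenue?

Merging the schedules and taking the best 11: 993 (Arden-1), 990 (Talon-1), 990 (Onyx-1), 987 (Arden-2), 987 (Hale-1), 987 (Talon-2), 986 (Onyx-2), 985 (Hale-2), 982 (Stratus-1), 982 (Hale-3), 981 (Arden-3)
The (k+1)-th unit-bid is $978.
Allocation: Arden 3, Hale 3, Onyx 2, Stratus 1, Talon 2. Every unit priced at $978.
Revenue = 11 × 978 = $10,758.

Total revenue: $10,758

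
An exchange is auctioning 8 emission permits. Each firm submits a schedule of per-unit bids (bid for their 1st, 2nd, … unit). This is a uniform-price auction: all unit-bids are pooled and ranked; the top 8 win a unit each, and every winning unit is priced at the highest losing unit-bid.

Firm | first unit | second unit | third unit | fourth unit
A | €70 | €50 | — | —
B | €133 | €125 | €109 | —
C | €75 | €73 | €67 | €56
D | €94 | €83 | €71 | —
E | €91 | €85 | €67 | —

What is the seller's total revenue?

Total revenue: €584

Pooled unit-bids ranked (top 8): 133 (B-1), 125 (B-2), 109 (B-3), 94 (D-1), 91 (E-1), 85 (E-2), 83 (D-2), 75 (C-1)
Highest rejected unit-bid = €73.
Allocation: B 3, C 1, D 2, E 2. Every unit priced at €73.
Revenue = 8 × 73 = €584.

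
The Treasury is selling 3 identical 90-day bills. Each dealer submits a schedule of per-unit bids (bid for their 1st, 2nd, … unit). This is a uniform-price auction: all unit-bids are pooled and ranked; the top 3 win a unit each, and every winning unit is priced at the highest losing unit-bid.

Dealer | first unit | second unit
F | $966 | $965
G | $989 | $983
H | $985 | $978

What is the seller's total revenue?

Merging the schedules and taking the best 3: 989 (G-1), 985 (H-1), 983 (G-2)
First bid not allocated: $978.
Allocation: G 2, H 1. Every unit priced at $978.
Revenue = 3 × 978 = $2,934.

Total revenue: $2,934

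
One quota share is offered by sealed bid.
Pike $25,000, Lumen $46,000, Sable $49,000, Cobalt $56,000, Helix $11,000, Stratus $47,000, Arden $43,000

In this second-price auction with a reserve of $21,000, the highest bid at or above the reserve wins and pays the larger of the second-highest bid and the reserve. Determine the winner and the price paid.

Bids ranked: 56,000 (Cobalt) > 49,000 (Sable) > 47,000 (Stratus) > 46,000 (Lumen) > 43,000 (Arden) > 25,000 (Pike) > …
Cobalt has the top bid at or above the reserve ($56,000).
Second-highest bid $49,000 exceeds the reserve $21,000 → payment $49,000.

Cobalt pays $49,000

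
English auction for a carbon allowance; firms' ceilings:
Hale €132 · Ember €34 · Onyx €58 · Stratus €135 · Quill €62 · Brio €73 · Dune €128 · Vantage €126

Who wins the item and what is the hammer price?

Stratus wins at €132

Limits ranked: 135 (Stratus) > 132 (Hale) > 128 (Dune) > 126 (Vantage) > 73 (Brio) > 62 (Quill) > …
Bidding ends when Hale exits at €132; Stratus takes it.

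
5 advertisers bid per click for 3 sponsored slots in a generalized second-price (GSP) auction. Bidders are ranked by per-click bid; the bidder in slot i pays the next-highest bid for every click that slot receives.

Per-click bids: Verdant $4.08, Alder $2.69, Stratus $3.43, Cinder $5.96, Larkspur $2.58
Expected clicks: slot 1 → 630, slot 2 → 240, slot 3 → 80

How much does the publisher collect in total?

Total revenue: $3608.80

Ranked by bid: $5.96 (Cinder) > $4.08 (Verdant) > $3.43 (Stratus) > $2.69 (Alder) > …
Slot 1: Cinder pays $4.08 × 630 = $2570.40
Slot 2: Verdant pays $3.43 × 240 = $823.20
Slot 3: Stratus pays $2.69 × 80 = $215.20
Total = $3608.80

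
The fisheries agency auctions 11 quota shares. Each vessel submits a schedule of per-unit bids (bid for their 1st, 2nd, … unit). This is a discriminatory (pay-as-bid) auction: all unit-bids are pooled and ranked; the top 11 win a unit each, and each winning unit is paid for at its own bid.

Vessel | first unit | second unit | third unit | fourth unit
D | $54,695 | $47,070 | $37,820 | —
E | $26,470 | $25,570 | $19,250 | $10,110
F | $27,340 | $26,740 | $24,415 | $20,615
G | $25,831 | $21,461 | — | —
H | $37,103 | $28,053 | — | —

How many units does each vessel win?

Merging the schedules and taking the best 11: 54,695 (D-1), 47,070 (D-2), 37,820 (D-3), 37,103 (H-1), 28,053 (H-2), 27,340 (F-1), 26,740 (F-2), 26,470 (E-1), 25,831 (G-1), 25,570 (E-2), 24,415 (F-3)
Next rejected bid: $21,461 (not a price — pay-as-bid).
Allocation: D 3, E 2, F 3, G 1, H 2.

D 3, E 2, F 3, G 1, H 2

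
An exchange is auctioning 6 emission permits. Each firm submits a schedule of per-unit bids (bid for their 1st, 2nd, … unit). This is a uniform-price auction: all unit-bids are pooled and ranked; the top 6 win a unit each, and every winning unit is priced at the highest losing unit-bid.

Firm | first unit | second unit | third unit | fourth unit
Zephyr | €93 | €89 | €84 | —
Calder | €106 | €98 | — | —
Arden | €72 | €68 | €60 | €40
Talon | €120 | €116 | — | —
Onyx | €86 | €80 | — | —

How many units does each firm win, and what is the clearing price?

Calder 2, Talon 2, Zephyr 2; clearing price €86

Pooled unit-bids ranked (top 6): 120 (Talon-1), 116 (Talon-2), 106 (Calder-1), 98 (Calder-2), 93 (Zephyr-1), 89 (Zephyr-2)
First bid not allocated: €86.
Allocation: Calder 2, Talon 2, Zephyr 2.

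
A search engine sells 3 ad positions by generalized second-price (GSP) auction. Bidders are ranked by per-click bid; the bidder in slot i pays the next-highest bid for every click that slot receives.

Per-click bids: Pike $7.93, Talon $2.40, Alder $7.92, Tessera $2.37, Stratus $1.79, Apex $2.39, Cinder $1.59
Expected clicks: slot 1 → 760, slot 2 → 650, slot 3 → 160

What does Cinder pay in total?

Cinder pays $0.00

Sorting advertisers: $7.93 (Pike) > $7.92 (Alder) > $2.40 (Talon) > $2.39 (Apex) > …
Cinder ranks below slot 3 → no slot, pays nothing.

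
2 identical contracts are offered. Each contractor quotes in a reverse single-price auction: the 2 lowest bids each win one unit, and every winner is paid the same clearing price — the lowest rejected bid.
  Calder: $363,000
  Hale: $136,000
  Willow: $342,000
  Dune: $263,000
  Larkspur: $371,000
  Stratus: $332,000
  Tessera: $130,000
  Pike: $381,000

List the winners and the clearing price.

Tessera, Hale; each is paid $263,000

Bids ranked low→high: 130,000 (Tessera), 136,000 (Hale), 263,000 (Dune), 332,000 (Stratus), …
Winners (2 units): Tessera, Hale.
Clearing price = lowest rejected bid = $263,000.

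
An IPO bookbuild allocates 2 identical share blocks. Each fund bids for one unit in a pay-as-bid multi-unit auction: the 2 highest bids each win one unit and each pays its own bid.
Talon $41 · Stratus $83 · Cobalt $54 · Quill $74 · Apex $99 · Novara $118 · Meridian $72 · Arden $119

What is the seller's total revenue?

Bids ranked high→low: 119 (Arden), 118 (Novara), 99 (Apex), 83 (Stratus), …
Top 2: Arden, Novara.
Total revenue = 119 + 118 = $237.

Total revenue: $237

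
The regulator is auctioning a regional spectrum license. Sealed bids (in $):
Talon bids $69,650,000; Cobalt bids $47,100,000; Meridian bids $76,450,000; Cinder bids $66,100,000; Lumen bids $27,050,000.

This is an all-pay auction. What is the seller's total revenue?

Total revenue: $286,350,000

Sorting bids: 76,450,000 (Meridian) > 69,650,000 (Talon) > 66,100,000 (Cinder) > 47,100,000 (Cobalt) > 27,050,000 (Lumen)
Meridian wins with the top bid; all bids are sunk regardless.
Every bidder forfeits their bid regardless of winning.
Revenue = 69,650,000 + 47,100,000 + 76,450,000 + 66,100,000 + 27,050,000 = $286,350,000.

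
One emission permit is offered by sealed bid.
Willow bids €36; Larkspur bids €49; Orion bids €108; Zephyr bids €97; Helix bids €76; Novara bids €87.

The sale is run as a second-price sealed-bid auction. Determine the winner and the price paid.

Orion pays €97

Rule: the highest bidder wins and pays the second-highest bid.
Sorting bids: 108 (Orion) > 97 (Zephyr) > 87 (Novara) > 76 (Helix) > 49 (Larkspur) > 36 (Willow)
Second-price: Orion pays Zephyr's bid of €97.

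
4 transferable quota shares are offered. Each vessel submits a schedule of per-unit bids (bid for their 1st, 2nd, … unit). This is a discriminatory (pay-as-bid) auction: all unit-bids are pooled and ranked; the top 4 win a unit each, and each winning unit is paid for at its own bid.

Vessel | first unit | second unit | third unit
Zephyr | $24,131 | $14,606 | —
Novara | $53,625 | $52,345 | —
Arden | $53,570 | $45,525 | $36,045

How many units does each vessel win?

Arden 2, Novara 2

Pooled unit-bids ranked (top 4): 53,625 (Novara-1), 53,570 (Arden-1), 52,345 (Novara-2), 45,525 (Arden-2)
Next rejected bid: $36,045 (not a price — pay-as-bid).
Allocation: Arden 2, Novara 2.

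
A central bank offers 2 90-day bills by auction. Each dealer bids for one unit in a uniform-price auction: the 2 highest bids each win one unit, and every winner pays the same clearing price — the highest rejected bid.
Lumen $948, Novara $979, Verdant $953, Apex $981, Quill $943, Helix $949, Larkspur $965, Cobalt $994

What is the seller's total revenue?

Total revenue: $1,958

Sorting: 994 (Cobalt), 981 (Apex), 979 (Novara), 965 (Larkspur), …
Top 2: Cobalt, Apex.
First losing bid is Novara's $979, which sets the uniform price.
Total revenue = 2 × $979 = $1,958.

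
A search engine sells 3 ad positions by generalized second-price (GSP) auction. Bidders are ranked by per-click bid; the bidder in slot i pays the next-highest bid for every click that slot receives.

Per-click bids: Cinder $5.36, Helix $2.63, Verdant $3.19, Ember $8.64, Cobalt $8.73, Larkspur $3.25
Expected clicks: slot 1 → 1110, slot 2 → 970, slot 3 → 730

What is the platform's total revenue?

Ranked by bid: $8.73 (Cobalt) > $8.64 (Ember) > $5.36 (Cinder) > $3.25 (Larkspur) > …
Slot 1: Cobalt pays $8.64 × 1110 = $9590.40
Slot 2: Ember pays $5.36 × 970 = $5199.20
Slot 3: Cinder pays $3.25 × 730 = $2372.50
Total = $17162.10

Total revenue: $17162.10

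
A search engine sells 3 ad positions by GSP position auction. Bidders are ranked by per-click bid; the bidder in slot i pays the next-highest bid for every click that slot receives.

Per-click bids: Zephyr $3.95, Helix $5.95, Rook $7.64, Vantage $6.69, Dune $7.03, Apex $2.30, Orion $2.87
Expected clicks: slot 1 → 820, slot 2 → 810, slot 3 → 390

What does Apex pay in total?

Apex pays $0.00

Per-click bids in order: $7.64 (Rook) > $7.03 (Dune) > $6.69 (Vantage) > $5.95 (Helix) > …
Apex ranks below slot 3 → no slot, pays nothing.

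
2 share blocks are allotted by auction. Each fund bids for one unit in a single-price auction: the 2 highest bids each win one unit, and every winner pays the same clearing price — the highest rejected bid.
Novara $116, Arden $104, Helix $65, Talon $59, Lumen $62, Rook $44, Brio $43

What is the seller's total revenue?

Total revenue: $130

Sorting: 116 (Novara), 104 (Arden), 65 (Helix), 62 (Lumen), …
The 2 highest are Novara, Arden.
First losing bid is Helix's $65, which sets the uniform price.
Total revenue = 2 × $65 = $130.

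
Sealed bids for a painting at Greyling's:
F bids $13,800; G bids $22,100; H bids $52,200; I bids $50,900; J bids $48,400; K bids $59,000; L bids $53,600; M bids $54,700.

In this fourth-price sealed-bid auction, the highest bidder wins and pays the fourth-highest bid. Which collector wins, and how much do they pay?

Sorting bids: 59,000 (K) > 54,700 (M) > 53,600 (L) > 52,200 (H) > 50,900 (I) > 48,400 (J) > …
K wins; payment is bid #4 in the ranking = $52,200.

K pays $52,200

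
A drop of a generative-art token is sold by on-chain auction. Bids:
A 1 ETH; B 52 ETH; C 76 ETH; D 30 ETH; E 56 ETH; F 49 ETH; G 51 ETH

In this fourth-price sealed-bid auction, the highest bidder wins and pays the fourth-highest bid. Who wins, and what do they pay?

C pays 51 ETH

Rule: the highest bidder wins and pays the fourth-highest bid.
Sorting bids: 76 (C) > 56 (E) > 52 (B) > 51 (G) > 49 (F) > 30 (D) > …
C wins; payment is bid #4 in the ranking = 51 ETH.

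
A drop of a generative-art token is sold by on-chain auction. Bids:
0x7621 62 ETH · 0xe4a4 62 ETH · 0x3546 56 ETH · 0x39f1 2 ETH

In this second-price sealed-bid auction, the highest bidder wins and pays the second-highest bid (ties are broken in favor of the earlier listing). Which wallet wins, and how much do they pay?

0x7621 pays 62 ETH

Bids ranked: 62 (0x7621) > 62 (0xe4a4) > 56 (0x3546) > 2 (0x39f1)
Tie at 62 ETH → 0x7621 wins by tie-break.
Second-price: 0x7621 pays 0xe4a4's bid of 62 ETH.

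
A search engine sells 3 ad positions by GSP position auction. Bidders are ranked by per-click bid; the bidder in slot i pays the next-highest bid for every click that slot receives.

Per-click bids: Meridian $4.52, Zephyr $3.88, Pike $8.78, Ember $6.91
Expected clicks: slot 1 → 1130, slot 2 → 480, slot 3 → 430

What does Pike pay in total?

Pike pays $7808.30

Ranked by bid: $8.78 (Pike) > $6.91 (Ember) > $4.52 (Meridian) > $3.88 (Zephyr)
Pike holds slot 1 → pays next bid $6.91 × 1130 clicks = $7808.30.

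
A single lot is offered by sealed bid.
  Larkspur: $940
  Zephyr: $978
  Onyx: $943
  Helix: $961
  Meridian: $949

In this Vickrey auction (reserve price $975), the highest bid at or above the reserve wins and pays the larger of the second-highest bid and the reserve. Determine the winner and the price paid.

Vickrey auction (reserve price $975): the highest bid at or above the reserve wins and pays the larger of the second-highest bid and the reserve.
Sorting bids: 978 (Zephyr) > 961 (Helix) > 949 (Meridian) > 943 (Onyx) > 940 (Larkspur)
Zephyr has the top bid at or above the reserve ($978).
Second-highest bid $961 is below the reserve $975, so the reserve binds → payment $975.

Zephyr pays $975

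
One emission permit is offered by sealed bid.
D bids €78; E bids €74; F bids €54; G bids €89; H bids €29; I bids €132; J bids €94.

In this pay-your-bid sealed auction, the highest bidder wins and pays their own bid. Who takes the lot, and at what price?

I pays €132

Pay-your-bid sealed auction: the highest bidder wins and pays their own bid.
Sorting bids: 132 (I) > 94 (J) > 89 (G) > 78 (D) > 74 (E) > 54 (F) > …
I has the highest bid and pays exactly that: €132.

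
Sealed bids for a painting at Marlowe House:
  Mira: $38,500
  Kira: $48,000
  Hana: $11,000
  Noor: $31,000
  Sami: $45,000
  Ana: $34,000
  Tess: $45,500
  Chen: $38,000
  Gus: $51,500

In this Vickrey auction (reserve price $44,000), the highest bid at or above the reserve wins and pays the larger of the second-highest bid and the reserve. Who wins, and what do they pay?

Gus pays $48,000

Bids in order: 51,500 (Gus) > 48,000 (Kira) > 45,500 (Tess) > 45,000 (Sami) > 38,500 (Mira) > 38,000 (Chen) > …
Gus has the top bid at or above the reserve ($51,500).
Second-highest bid $48,000 exceeds the reserve $44,000 → payment $48,000.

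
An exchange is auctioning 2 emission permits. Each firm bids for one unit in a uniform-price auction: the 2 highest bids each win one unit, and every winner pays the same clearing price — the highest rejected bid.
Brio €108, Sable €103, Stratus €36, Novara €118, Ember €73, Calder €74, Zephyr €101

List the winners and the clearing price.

Novara, Brio; each pays €103

Bids ranked high→low: 118 (Novara), 108 (Brio), 103 (Sable), 101 (Zephyr), …
Top 2: Novara, Brio.
First losing bid is Sable's €103, which sets the uniform price.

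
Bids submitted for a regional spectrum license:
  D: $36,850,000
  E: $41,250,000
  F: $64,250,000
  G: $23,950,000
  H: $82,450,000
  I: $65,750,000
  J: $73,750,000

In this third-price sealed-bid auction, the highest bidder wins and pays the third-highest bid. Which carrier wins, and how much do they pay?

Bids in order: 82,450,000 (H) > 73,750,000 (J) > 65,750,000 (I) > 64,250,000 (F) > 41,250,000 (E) > 36,850,000 (D) > …
H is highest; pays the third-highest bid, $65,750,000.

H pays $65,750,000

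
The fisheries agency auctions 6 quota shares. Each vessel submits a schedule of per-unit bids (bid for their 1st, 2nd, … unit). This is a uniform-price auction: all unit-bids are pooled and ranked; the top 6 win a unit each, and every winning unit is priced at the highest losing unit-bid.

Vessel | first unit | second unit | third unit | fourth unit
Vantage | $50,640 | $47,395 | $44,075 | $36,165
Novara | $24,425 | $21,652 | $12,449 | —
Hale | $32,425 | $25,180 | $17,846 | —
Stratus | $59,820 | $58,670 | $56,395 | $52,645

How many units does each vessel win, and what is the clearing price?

Stratus 4, Vantage 2; clearing price $44,075

Merging the schedules and taking the best 6: 59,820 (Stratus-1), 58,670 (Stratus-2), 56,395 (Stratus-3), 52,645 (Stratus-4), 50,640 (Vantage-1), 47,395 (Vantage-2)
Highest rejected unit-bid = $44,075.
Allocation: Stratus 4, Vantage 2.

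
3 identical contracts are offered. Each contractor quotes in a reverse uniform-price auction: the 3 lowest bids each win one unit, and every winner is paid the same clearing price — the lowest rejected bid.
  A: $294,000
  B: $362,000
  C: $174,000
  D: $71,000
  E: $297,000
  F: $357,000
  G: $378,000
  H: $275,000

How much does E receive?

E is paid $0

Ordering the bids: 71,000 (D), 174,000 (C), 275,000 (H), 294,000 (A), 297,000 (E), …
Lowest 3: D, C, H.
Lowest unsuccessful bid: $294,000 → clearing price.
E does not win → is paid $0.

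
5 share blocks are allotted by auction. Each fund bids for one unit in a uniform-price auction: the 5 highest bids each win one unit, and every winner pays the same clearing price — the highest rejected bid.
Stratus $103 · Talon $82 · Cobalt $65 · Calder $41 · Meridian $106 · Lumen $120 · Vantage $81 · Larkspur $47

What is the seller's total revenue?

Ordering the bids: 120 (Lumen), 106 (Meridian), 103 (Stratus), 82 (Talon), 81 (Vantage), 65 (Cobalt), 47 (Larkspur), …
Top 5: Lumen, Meridian, Stratus, Talon, Vantage.
First losing bid is Cobalt's $65, which sets the uniform price.
Total revenue = 5 × $65 = $325.

Total revenue: $325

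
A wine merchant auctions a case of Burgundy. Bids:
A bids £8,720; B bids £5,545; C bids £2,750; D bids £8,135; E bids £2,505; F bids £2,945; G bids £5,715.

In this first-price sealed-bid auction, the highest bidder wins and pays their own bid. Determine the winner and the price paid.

A pays £8,720

Rule: the highest bidder wins and pays their own bid.
Bids in order: 8,720 (A) > 8,135 (D) > 5,715 (G) > 5,545 (B) > 2,945 (F) > 2,750 (C) > …
A has the highest bid and pays exactly that: £8,720.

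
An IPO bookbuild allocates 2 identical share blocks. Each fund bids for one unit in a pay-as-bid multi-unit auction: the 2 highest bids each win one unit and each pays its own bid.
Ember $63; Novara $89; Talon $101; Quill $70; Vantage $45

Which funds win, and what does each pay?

Talon $101, Novara $89

Ordering the bids: 101 (Talon), 89 (Novara), 70 (Quill), 63 (Ember), …
The 2 highest are Talon, Novara.
Each winner pays its own bid: Talon $101, Novara $89.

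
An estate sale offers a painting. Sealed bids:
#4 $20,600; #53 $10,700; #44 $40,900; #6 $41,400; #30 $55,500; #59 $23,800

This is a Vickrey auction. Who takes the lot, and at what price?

#30 pays $41,400

Vickrey auction: the highest bidder wins and pays the second-highest bid.
Sorting bids: 55,500 (#30) > 41,400 (#6) > 40,900 (#44) > 23,800 (#59) > 20,600 (#4) > 10,700 (#53)
Second-price: #30 pays #6's bid of $41,400.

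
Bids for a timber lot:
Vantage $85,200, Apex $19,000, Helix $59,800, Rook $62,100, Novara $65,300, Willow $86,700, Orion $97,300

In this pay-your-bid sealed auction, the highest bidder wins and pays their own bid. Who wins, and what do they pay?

Pay-your-bid sealed auction: the highest bidder wins and pays their own bid.
Bids in order: 97,300 (Orion) > 86,700 (Willow) > 85,200 (Vantage) > 65,300 (Novara) > 62,100 (Rook) > 59,800 (Helix) > …
Orion has the highest bid and pays exactly that: $97,300.

Orion pays $97,300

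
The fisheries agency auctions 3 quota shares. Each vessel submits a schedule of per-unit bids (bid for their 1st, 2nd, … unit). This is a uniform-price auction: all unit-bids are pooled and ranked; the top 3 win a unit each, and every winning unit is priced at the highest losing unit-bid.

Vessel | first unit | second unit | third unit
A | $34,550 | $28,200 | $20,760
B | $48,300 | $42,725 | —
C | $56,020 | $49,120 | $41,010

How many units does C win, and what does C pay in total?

Pooled unit-bids ranked (top 3): 56,020 (C-1), 49,120 (C-2), 48,300 (B-1)
First bid not allocated: $42,725.
C wins 2 unit(s) at $42,725 each.

C: 2 units, pays $85,450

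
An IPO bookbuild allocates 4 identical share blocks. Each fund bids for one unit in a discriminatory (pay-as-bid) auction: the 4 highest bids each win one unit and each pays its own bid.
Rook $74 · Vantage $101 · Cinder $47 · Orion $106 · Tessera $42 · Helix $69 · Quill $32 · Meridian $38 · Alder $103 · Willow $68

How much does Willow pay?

Willow pays $0

Bids ranked high→low: 106 (Orion), 103 (Alder), 101 (Vantage), 74 (Rook), 69 (Helix), 68 (Willow), …
Winners (4 units): Orion, Alder, Vantage, Rook.
Willow does not win → $0.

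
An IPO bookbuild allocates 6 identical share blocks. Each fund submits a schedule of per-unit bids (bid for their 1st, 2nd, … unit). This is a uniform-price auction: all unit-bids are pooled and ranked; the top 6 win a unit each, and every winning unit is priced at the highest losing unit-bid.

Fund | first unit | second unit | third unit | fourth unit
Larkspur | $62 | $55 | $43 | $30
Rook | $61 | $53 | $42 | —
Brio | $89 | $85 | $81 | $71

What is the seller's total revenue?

Pooled unit-bids ranked (top 6): 89 (Brio-1), 85 (Brio-2), 81 (Brio-3), 71 (Brio-4), 62 (Larkspur-1), 61 (Rook-1)
Highest rejected unit-bid = $55.
Allocation: Brio 4, Larkspur 1, Rook 1. Every unit priced at $55.
Revenue = 6 × 55 = $330.

Total revenue: $330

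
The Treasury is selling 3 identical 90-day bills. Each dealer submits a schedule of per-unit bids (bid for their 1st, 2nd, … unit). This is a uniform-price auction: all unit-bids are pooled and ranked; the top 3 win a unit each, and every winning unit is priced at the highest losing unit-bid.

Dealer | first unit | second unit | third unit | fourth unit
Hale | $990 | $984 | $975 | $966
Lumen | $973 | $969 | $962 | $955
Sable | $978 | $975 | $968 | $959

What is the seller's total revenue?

Total revenue: $2,925

Pooled unit-bids ranked (top 3): 990 (Hale-1), 984 (Hale-2), 978 (Sable-1)
First bid not allocated: $975.
Allocation: Hale 2, Sable 1. Every unit priced at $975.
Revenue = 3 × 975 = $2,925.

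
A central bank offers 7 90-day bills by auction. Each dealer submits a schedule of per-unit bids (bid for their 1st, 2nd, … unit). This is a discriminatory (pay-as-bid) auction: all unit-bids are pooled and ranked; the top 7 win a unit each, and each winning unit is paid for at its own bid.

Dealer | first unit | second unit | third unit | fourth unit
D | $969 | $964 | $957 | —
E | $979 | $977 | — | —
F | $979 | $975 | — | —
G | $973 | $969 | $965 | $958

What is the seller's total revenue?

Total revenue: $6,821

All unit-bids, highest first — top 7: 979 (E-1), 979 (F-1), 977 (E-2), 975 (F-2), 973 (G-1), 969 (D-1), 969 (G-2)
Next rejected bid: $965 (not a price — pay-as-bid).
Each winning unit pays its own bid.
Revenue = 979 + 979 + 977 + 975 + 973 + 969 + 969 = $6,821.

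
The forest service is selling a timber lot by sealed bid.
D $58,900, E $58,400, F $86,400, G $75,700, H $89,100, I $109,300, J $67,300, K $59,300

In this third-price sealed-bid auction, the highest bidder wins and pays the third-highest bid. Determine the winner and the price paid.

I pays $86,400

Bids ranked: 109,300 (I) > 89,100 (H) > 86,400 (F) > 75,700 (G) > 67,300 (J) > 59,300 (K) > …
I is highest; pays the third-highest bid, $86,400.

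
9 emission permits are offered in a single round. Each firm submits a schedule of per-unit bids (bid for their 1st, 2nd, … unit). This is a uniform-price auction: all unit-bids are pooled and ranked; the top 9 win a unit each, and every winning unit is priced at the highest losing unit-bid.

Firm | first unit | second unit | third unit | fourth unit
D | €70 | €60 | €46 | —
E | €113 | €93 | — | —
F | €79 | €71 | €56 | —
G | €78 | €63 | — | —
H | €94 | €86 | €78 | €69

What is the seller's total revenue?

Total revenue: €621

Pooled unit-bids ranked (top 9): 113 (E-1), 94 (H-1), 93 (E-2), 86 (H-2), 79 (F-1), 78 (G-1), 78 (H-3), 71 (F-2), 70 (D-1)
Highest rejected unit-bid = €69.
Allocation: D 1, E 2, F 2, G 1, H 3. Every unit priced at €69.
Revenue = 9 × 69 = €621.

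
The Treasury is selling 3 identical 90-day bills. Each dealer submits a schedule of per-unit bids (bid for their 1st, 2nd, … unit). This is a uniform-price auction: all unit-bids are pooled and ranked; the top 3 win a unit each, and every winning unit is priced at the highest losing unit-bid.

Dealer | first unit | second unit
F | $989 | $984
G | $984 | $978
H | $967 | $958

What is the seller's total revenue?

Total revenue: $2,934

Pooled unit-bids ranked (top 3): 989 (F-1), 984 (F-2), 984 (G-1)
The (k+1)-th unit-bid is $978.
Allocation: F 2, G 1. Every unit priced at $978.
Revenue = 3 × 978 = $2,934.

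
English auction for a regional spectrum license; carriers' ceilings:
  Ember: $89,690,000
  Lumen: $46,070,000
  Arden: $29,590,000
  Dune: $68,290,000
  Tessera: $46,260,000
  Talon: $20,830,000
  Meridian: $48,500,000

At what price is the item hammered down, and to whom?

Rule: the price rises until one bidder remains; the winner pays the price at which the last rival dropped out.
Limits ranked: 89,690,000 (Ember) > 68,290,000 (Dune) > 48,500,000 (Meridian) > 46,260,000 (Tessera) > 46,070,000 (Lumen) > 29,590,000 (Arden) > …
Once the price passes $68,290,000, only Ember is left; the hammer falls at Dune's limit of $68,290,000.

Ember wins at $68,290,000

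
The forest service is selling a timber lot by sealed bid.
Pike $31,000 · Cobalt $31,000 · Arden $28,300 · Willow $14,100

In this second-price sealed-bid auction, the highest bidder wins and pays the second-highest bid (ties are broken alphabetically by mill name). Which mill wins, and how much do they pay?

Cobalt pays $31,000

Bids ranked: 31,000 (Cobalt) > 31,000 (Pike) > 28,300 (Arden) > 14,100 (Willow)
Cobalt and Pike tie at $31,000; tie-break gives it to Cobalt.
Cobalt is highest; pays the second-highest bid, $31,000.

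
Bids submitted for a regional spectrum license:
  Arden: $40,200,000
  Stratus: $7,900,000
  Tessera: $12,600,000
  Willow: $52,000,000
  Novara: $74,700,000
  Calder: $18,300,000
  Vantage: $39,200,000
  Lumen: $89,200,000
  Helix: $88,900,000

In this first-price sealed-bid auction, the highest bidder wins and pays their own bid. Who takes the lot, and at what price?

Sorting bids: 89,200,000 (Lumen) > 88,900,000 (Helix) > 74,700,000 (Novara) > 52,000,000 (Willow) > 40,200,000 (Arden) > 39,200,000 (Vantage) > …
First-price: Lumen pays what they bid, $89,200,000.

Lumen pays $89,200,000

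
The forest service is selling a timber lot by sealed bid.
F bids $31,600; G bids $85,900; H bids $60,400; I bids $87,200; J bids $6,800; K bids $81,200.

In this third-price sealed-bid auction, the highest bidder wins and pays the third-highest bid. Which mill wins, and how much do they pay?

I pays $81,200

Sorting bids: 87,200 (I) > 85,900 (G) > 81,200 (K) > 60,400 (H) > 31,600 (F) > 6,800 (J)
I wins; payment is bid #3 in the ranking = $81,200.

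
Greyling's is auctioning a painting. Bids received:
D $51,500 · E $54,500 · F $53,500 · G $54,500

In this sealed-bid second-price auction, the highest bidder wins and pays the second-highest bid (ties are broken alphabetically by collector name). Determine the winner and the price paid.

Rule: the highest bidder wins and pays the second-highest bid.
Bids in order: 54,500 (E) > 54,500 (G) > 53,500 (F) > 51,500 (D)
Tie at $54,500 → E wins by tie-break.
Second-price: E pays G's bid of $54,500.

E pays $54,500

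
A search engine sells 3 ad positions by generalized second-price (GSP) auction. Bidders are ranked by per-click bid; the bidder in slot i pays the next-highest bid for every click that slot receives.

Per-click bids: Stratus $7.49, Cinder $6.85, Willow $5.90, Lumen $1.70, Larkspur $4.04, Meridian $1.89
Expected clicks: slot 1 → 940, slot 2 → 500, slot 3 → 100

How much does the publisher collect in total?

Ranked by bid: $7.49 (Stratus) > $6.85 (Cinder) > $5.90 (Willow) > $4.04 (Larkspur) > …
Slot 1: Stratus pays $6.85 × 940 = $6439.00
Slot 2: Cinder pays $5.90 × 500 = $2950.00
Slot 3: Willow pays $4.04 × 100 = $404.00
Total = $9793.00

Total revenue: $9793.00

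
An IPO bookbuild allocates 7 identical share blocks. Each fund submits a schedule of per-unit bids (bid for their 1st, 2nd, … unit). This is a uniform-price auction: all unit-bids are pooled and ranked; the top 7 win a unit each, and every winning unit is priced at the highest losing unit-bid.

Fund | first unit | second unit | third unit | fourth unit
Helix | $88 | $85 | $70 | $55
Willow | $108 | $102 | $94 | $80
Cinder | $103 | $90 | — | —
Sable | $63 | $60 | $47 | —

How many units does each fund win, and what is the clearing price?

Cinder 2, Helix 2, Willow 3; clearing price $80

Pooled unit-bids ranked (top 7): 108 (Willow-1), 103 (Cinder-1), 102 (Willow-2), 94 (Willow-3), 90 (Cinder-2), 88 (Helix-1), 85 (Helix-2)
Highest rejected unit-bid = $80.
Allocation: Cinder 2, Helix 2, Willow 3.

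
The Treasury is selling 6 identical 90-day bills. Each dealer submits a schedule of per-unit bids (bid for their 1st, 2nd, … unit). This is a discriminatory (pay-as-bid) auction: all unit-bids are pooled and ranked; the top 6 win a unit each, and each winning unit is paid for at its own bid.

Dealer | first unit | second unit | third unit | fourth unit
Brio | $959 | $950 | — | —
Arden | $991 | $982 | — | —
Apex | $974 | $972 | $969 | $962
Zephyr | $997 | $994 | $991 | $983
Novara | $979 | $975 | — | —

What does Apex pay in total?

Apex pays $0

Pooled unit-bids ranked (top 6): 997 (Zephyr-1), 994 (Zephyr-2), 991 (Arden-1), 991 (Zephyr-3), 983 (Zephyr-4), 982 (Arden-2)
Next rejected bid: $979 (not a price — pay-as-bid).
Apex wins no units.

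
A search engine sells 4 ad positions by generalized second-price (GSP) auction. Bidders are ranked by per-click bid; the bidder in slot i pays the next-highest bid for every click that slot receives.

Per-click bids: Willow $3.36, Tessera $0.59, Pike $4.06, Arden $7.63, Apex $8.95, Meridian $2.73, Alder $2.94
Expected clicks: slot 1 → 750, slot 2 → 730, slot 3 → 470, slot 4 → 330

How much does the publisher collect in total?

Total revenue: $11235.70

Per-click bids in order: $8.95 (Apex) > $7.63 (Arden) > $4.06 (Pike) > $3.36 (Willow) > $2.94 (Alder) > …
Slot 1: Apex pays $7.63 × 750 = $5722.50
Slot 2: Arden pays $4.06 × 730 = $2963.80
Slot 3: Pike pays $3.36 × 470 = $1579.20
Slot 4: Willow pays $2.94 × 330 = $970.20
Total = $11235.70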